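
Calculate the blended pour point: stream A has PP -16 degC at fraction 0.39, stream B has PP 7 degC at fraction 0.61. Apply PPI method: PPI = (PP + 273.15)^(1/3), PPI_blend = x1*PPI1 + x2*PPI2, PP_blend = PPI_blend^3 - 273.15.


PPI_1 = (-16 + 273.15)^(1/3) = 6.359098
PPI_2 = (7 + 273.15)^(1/3) = 6.543301
PPI_blend = 0.39 * 6.359098 + 0.61 * 6.543301 = 6.471462
PP_blend = 6.471462^3 - 273.15 = 271.0237 - 273.15 = -2.13

-2.13 degC


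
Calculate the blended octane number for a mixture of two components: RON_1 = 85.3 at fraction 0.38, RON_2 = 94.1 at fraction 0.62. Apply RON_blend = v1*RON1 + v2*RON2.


Linear blending: RON_blend = sum(vi * RONi)
Contribution 1: 0.38 * 85.3 = 32.414
Contribution 2: 0.62 * 94.1 = 58.342
RON_blend = 32.414 + 58.342 = 90.756

90.756


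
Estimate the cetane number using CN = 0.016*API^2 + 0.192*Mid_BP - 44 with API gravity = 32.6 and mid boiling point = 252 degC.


CN = 0.016 * 32.6^2 + 0.192 * 252 - 44
CN = 17.00416 + 48.384 - 44 = 21.38816

21.38816


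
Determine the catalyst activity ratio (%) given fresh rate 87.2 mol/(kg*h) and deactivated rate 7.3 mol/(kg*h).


Activity (%) = (rate_used / rate_fresh) * 100
rate_used = 7.3, rate_fresh = 87.2
= (7.3 / 87.2) * 100
= 0.08372 * 100 = 8.372

8.372 %


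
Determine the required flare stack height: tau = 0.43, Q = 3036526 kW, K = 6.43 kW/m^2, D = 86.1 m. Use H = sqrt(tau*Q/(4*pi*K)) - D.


tau*Q/(4*pi*K) = 0.43 * 3036526 / (4 * pi * 6.43) = 16159.4
sqrt(16159.4) = 127.12
H = 127.12 - 86.1 = 41.02

41.02 m


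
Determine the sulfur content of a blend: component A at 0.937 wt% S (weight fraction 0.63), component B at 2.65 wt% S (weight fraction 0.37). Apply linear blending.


Linear sulfur blending: S_blend = x1*S1 + x2*S2
Contribution 1: 0.63 * 0.937 = 0.59031 wt%
Contribution 2: 0.37 * 2.65 = 0.9805 wt%
S_blend = 0.59031 + 0.9805 = 1.57081

1.57081 wt%


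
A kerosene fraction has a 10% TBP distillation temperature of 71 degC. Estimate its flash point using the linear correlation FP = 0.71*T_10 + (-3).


FP = 0.71 * 71 + (-3) = 47.41

47.41 degC


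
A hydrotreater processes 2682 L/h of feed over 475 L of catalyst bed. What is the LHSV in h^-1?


LHSV = volumetric feed rate / catalyst volume
= 2682 L/h / 475 L
= 5.646 h^-1

5.646 h^-1


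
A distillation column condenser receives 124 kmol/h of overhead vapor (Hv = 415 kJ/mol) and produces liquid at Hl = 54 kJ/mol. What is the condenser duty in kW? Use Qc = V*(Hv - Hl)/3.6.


Qc = 124 * (415 - 54) / 3.6 = 124 * 361 / 3.6 = 12430

12430 kW


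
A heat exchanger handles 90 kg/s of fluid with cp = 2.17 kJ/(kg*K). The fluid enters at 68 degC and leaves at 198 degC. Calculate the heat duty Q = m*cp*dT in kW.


Q = m_dot * cp * delta_T
delta_T = 198 - 68 = 130 K
Q = 90 * 2.17 * 130
= 195.3 * 130
= 25389 kW

25389 kW


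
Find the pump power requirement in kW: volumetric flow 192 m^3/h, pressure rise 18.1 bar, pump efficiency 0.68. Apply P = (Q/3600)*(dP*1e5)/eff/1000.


Q = 192 / 3600 = 0.0533333 m^3/s
P = 0.0533333 * (18.1 * 1e5) / 0.68 / 1000 = 142.0

142.0 kW


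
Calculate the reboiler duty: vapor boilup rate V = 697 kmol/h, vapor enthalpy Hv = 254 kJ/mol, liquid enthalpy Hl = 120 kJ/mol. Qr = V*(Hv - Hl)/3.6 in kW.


Qr = 697 * (254 - 120) / 3.6 = 697 * 134 / 3.6 = 25940

25940 kW


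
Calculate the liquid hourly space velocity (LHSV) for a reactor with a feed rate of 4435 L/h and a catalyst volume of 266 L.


LHSV = volumetric feed rate / catalyst volume
= 4435 L/h / 266 L
= 16.67 h^-1

16.67 h^-1


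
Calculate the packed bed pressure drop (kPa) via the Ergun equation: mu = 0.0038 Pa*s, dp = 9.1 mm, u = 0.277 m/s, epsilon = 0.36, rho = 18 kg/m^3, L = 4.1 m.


dp = 9.1 mm = 0.0091 m
Viscous term = 150*0.0038*0.277*(1-0.36)^2 / (0.0091^2*0.36^3) = 16738.8
Inertial term = 1.75*18*0.277^2*(1-0.36) / (0.0091*0.36^3) = 3643.35
dP/L = 16738.8 + 3643.35 = 20382.1 Pa/m
dP = 20382.1 * 4.1 / 1000 = 83.57 kPa

83.57 kPa


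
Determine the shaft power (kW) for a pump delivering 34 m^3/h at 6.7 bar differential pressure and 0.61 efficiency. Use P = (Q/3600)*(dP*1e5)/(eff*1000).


Q = 34 / 3600 = 0.00944444 m^3/s
P = 0.00944444 * (6.7 * 1e5) / 0.61 / 1000 = 10.37

10.37 kW


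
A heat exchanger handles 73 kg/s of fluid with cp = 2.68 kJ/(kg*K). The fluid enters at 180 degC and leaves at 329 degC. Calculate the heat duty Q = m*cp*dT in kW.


Q = m_dot * cp * delta_T
delta_T = 329 - 180 = 149 K
Q = 73 * 2.68 * 149
= 195.64 * 149
= 29150.36 kW

29150.36 kW


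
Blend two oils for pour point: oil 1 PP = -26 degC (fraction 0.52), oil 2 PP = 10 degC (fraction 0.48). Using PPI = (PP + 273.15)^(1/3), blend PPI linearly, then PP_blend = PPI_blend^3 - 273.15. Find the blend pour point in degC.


PPI_1 = (-26 + 273.15)^(1/3) = 6.275575
PPI_2 = (10 + 273.15)^(1/3) = 6.566574
PPI_blend = 0.52 * 6.275575 + 0.48 * 6.566574 = 6.415255
PP_blend = 6.415255^3 - 273.15 = 264.023 - 273.15 = -9.13

-9.13 degC


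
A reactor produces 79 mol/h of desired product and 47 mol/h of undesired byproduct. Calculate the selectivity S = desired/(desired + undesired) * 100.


Selectivity = desired / (desired + undesired) * 100
Total products = 79 + 47 = 126 mol/h
S = 79 / 126 * 100
= 0.6270 * 100
= 62.70 %

62.70 %


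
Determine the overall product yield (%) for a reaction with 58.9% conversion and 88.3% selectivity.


Overall yield = conversion (%) * selectivity (%) / 100
Conversion = 58.9%, Selectivity = 88.3%
Y = 58.9 * 88.3 / 100
= 52.0087 %

52.0087 %


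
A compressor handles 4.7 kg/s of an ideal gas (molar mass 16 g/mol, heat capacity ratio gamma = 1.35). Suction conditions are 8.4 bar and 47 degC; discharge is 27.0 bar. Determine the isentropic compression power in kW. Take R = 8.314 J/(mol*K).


Isentropic work: W = m*(gamma/(gamma-1))*(R*T1/MW)*((P2/P1)^((gamma-1)/gamma) - 1)
T1 = 47 + 273.15 = 320.15 K
Pressure ratio = 27.0 / 8.4 = 3.21429
Exponent = (1.35 - 1)/1.35 = 0.259259
(P2/P1)^exp - 1 = 3.21429^0.259259 - 1 = 0.353525
W = 4.7 * 1.35 / 0.35 * 8.314 * 320.15 / 16 * 0.353525 = 1066

1066 kW


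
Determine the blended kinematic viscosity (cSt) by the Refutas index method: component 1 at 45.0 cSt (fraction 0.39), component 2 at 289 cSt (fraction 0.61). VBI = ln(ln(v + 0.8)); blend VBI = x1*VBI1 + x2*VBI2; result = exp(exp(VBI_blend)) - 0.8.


Refutas method: VBN_i = 14.534*ln(ln(visc_i + 0.8)) + 10.975, blended linearly by mass fraction; since VBN is linear in VBI_i = ln(ln(visc_i + 0.8)) and the fractions sum to 1, blend VBI directly: visc = exp(exp(VBI_blend)) - 0.8
VBI_1 = ln(ln(45.0 + 0.8)) = 1.34137
VBI_2 = ln(ln(289 + 0.8)) = 1.73505
VBI_blend = 0.39 * 1.34137 + 0.61 * 1.73505 = 1.58151
visc_blend = exp(exp(1.58151)) - 0.8 = 128.5

128.5 cSt


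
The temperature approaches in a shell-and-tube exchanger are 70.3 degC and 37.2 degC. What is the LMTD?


LMTD = (dT1 - dT2) / ln(dT1/dT2)
= (70.3 - 37.2) / ln(70.3 / 37.2) = 33.1 / 0.636463 = 52.01

52.01 degC


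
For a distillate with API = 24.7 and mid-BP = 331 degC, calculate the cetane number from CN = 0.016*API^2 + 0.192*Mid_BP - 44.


CN = 0.016 * 24.7^2 + 0.192 * 331 - 44
CN = 9.76144 + 63.552 - 44 = 29.31344

29.31344


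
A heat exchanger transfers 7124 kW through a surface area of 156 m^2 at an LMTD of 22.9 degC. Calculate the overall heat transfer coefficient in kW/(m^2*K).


From Q = U*A*LMTD, U = Q / (A * LMTD)
U = 7124 / (156 * 22.9) = 7124 / 3572.4 = 1.994

1.994 kW/(m^2*K)


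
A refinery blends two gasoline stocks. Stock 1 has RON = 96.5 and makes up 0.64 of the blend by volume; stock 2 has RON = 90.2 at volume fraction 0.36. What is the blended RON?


Linear blending: RON_blend = sum(vi * RONi)
Contribution 1: 0.64 * 96.5 = 61.76
Contribution 2: 0.36 * 90.2 = 32.472
RON_blend = 61.76 + 32.472 = 94.232

94.232


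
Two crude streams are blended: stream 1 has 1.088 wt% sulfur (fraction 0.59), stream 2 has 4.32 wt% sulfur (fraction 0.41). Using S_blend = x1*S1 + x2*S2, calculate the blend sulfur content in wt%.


Linear sulfur blending: S_blend = x1*S1 + x2*S2
Contribution 1: 0.59 * 1.088 = 0.64192 wt%
Contribution 2: 0.41 * 4.32 = 1.7712 wt%
S_blend = 0.64192 + 1.7712 = 2.41312

2.41312 wt%


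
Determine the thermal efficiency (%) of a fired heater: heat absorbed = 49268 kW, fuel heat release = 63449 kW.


Furnace efficiency = Q_absorbed / Q_fuel * 100
= 49268 / 63449 * 100 = 77.65

77.65 %


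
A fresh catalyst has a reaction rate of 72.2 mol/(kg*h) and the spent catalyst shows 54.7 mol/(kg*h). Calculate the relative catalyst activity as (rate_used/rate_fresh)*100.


Activity (%) = (rate_used / rate_fresh) * 100
rate_used = 54.7, rate_fresh = 72.2
= (54.7 / 72.2) * 100
= 0.7576 * 100 = 75.76

75.76 %


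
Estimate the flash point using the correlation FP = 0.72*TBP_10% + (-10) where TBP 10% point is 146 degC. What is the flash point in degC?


FP = 0.72 * 146 + (-10) = 95.12

95.12 degC


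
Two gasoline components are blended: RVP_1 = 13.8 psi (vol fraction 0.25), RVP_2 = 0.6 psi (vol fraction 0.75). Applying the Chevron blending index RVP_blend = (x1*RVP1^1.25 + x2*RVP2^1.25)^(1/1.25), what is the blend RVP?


Chevron index: RVP_blend = (sum xi*RVPi^1.25)^(1/1.25)
RVP^1.25 terms: 0.25 * 13.8^1.25 + 0.75 * 0.6^1.25 = 7.04555
RVP_blend = 7.04555^(1/1.25) = 4.768

4.768 psi


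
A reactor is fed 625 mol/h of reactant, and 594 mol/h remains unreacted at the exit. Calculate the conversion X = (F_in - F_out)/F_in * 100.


X = (F_in - F_out) / F_in * 100
Moles reacted = 625 - 594 = 31
X = 31 / 625 * 100
= 0.04960 * 100
= 4.960 %

4.960 %


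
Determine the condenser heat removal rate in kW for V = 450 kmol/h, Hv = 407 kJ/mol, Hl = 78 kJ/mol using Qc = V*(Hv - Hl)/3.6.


Qc = 450 * (407 - 78) / 3.6 = 450 * 329 / 3.6 = 41120

41120 kW


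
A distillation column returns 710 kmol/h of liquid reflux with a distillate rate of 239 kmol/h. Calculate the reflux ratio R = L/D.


Reflux ratio definition: R = L / D (liquid returned / distillate withdrawn)
L = 710 kmol/h, D = 239 kmol/h
R = 710 / 239 = 2.971

2.971


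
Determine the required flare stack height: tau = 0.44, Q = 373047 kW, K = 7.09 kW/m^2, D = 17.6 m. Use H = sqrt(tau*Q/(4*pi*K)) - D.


tau*Q/(4*pi*K) = 0.44 * 373047 / (4 * pi * 7.09) = 1842.3
sqrt(1842.3) = 42.922
H = 42.922 - 17.6 = 25.32

25.32 m


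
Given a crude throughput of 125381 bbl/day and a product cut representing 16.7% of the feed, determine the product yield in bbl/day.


Crude throughput = 125381 bbl/day
Fraction yield = 16.7%
yield = throughput * fraction / 100
yield = 125381 * 16.7 / 100 = 20938.627

20938.627 bbl/day


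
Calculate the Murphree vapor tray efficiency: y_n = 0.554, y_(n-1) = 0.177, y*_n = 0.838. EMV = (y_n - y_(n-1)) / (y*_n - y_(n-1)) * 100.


Murphree vapor efficiency: EMV = (y_n - y_(n-1)) / (y*_n - y_(n-1)) * 100
EMV = (0.554 - 0.177) / (0.838 - 0.177) * 100 = 0.377 / 0.661 * 100 = 57.03

57.03 %


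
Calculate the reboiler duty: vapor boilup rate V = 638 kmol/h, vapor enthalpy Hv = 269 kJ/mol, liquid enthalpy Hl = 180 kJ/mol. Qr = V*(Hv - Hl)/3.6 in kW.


Qr = 638 * (269 - 180) / 3.6 = 638 * 89 / 3.6 = 15770

15770 kW


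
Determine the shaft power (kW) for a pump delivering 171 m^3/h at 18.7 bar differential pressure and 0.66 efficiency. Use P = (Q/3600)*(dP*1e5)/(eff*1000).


Q = 171 / 3600 = 0.0475 m^3/s
P = 0.0475 * (18.7 * 1e5) / 0.66 / 1000 = 134.6

134.6 kW


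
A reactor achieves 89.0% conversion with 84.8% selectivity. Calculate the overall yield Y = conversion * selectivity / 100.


Overall yield = conversion (%) * selectivity (%) / 100
Conversion = 89.0%, Selectivity = 84.8%
Y = 89.0 * 84.8 / 100
= 75.472 %

75.472 %


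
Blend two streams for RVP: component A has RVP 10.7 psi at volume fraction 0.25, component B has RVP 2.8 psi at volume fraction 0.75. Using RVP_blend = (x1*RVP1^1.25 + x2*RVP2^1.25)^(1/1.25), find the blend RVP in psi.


Chevron index: RVP_blend = (sum xi*RVPi^1.25)^(1/1.25)
RVP^1.25 terms: 0.25 * 10.7^1.25 + 0.75 * 2.8^1.25 = 7.55454
RVP_blend = 7.55454^(1/1.25) = 5.042

5.042 psi


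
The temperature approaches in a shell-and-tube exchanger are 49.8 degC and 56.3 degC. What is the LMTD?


LMTD = (dT1 - dT2) / ln(dT1/dT2)
= (49.8 - 56.3) / ln(49.8 / 56.3) = -6.5 / -0.12268 = 52.98

52.98 degC


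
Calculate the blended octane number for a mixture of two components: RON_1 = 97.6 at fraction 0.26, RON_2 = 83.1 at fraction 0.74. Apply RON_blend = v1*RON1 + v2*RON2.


Linear blending: RON_blend = sum(vi * RONi)
Contribution 1: 0.26 * 97.6 = 25.376
Contribution 2: 0.74 * 83.1 = 61.494
RON_blend = 25.376 + 61.494 = 86.87

86.87


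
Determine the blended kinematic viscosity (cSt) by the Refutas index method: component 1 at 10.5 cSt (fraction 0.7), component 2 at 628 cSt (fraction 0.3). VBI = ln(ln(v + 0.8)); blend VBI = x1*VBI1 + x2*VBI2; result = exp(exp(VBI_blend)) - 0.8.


Refutas method: VBN_i = 14.534*ln(ln(visc_i + 0.8)) + 10.975, blended linearly by mass fraction; since VBN is linear in VBI_i = ln(ln(visc_i + 0.8)) and the fractions sum to 1, blend VBI directly: visc = exp(exp(VBI_blend)) - 0.8
VBI_1 = ln(ln(10.5 + 0.8)) = 0.88575
VBI_2 = ln(ln(628 + 0.8)) = 1.86312
VBI_blend = 0.7 * 0.88575 + 0.3 * 1.86312 = 1.17896
visc_blend = exp(exp(1.17896)) - 0.8 = 25.02

25.02 cSt


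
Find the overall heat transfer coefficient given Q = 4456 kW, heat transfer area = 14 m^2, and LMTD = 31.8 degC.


From Q = U*A*LMTD, U = Q / (A * LMTD)
U = 4456 / (14 * 31.8) = 4456 / 445.2 = 10.01

10.01 kW/(m^2*K)


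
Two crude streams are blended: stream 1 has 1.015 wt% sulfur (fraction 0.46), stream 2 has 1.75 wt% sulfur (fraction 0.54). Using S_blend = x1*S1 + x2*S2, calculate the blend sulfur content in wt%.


Linear sulfur blending: S_blend = x1*S1 + x2*S2
Contribution 1: 0.46 * 1.015 = 0.4669 wt%
Contribution 2: 0.54 * 1.75 = 0.945 wt%
S_blend = 0.4669 + 0.945 = 1.4119

1.4119 wt%


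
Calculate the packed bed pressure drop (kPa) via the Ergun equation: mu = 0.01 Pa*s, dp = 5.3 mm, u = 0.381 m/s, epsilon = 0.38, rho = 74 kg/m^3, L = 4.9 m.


dp = 5.3 mm = 0.0053 m
Viscous term = 150*0.01*0.381*(1-0.38)^2 / (0.0053^2*0.38^3) = 142527
Inertial term = 1.75*74*0.381^2*(1-0.38) / (0.0053*0.38^3) = 40076
dP/L = 142527 + 40076 = 182603 Pa/m
dP = 182603 * 4.9 / 1000 = 894.8 kPa

894.8 kPa


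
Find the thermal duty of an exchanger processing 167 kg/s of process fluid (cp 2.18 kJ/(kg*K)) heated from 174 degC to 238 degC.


Q = m_dot * cp * delta_T
delta_T = 238 - 174 = 64 K
Q = 167 * 2.18 * 64
= 364.06 * 64
= 23299.84 kW

23299.84 kW


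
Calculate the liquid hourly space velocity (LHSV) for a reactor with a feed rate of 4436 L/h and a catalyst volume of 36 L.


LHSV = volumetric feed rate / catalyst volume
= 4436 L/h / 36 L
= 123.2 h^-1

123.2 h^-1


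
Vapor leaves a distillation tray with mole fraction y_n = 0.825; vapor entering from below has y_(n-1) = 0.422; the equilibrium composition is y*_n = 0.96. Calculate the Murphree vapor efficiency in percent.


Murphree vapor efficiency: EMV = (y_n - y_(n-1)) / (y*_n - y_(n-1)) * 100
EMV = (0.825 - 0.422) / (0.96 - 0.422) * 100 = 0.403 / 0.538 * 100 = 74.91

74.91 %


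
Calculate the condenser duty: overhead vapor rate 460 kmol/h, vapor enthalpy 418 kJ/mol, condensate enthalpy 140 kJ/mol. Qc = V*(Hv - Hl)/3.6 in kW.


Qc = 460 * (418 - 140) / 3.6 = 460 * 278 / 3.6 = 35520

35520 kW


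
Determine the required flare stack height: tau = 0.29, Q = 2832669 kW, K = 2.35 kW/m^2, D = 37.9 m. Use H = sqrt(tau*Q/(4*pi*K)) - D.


tau*Q/(4*pi*K) = 0.29 * 2832669 / (4 * pi * 2.35) = 27817.4
sqrt(27817.4) = 166.785
H = 166.785 - 37.9 = 128.9

128.9 m


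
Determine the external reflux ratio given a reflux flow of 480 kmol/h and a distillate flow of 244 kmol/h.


Reflux ratio definition: R = L / D (liquid returned / distillate withdrawn)
L = 480 kmol/h, D = 244 kmol/h
R = 480 / 244 = 1.967

1.967


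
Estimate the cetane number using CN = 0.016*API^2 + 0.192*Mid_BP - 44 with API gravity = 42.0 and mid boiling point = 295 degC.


CN = 0.016 * 42.0^2 + 0.192 * 295 - 44
CN = 28.224 + 56.64 - 44 = 40.864

40.864


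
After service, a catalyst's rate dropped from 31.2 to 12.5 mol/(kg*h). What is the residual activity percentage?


Activity (%) = (rate_used / rate_fresh) * 100
rate_used = 12.5, rate_fresh = 31.2
= (12.5 / 31.2) * 100
= 0.4006 * 100 = 40.06

40.06 %


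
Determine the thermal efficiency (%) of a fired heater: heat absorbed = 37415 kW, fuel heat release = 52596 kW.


Furnace efficiency = Q_absorbed / Q_fuel * 100
= 37415 / 52596 * 100 = 71.14

71.14 %


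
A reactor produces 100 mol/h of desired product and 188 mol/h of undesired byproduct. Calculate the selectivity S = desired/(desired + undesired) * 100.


Selectivity = desired / (desired + undesired) * 100
Total products = 100 + 188 = 288 mol/h
S = 100 / 288 * 100
= 0.3472 * 100
= 34.72 %

34.72 %


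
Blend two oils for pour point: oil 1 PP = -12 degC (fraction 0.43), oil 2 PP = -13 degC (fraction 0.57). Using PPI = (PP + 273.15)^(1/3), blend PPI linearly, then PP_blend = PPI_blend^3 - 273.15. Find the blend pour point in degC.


PPI_1 = (-12 + 273.15)^(1/3) = 6.391901
PPI_2 = (-13 + 273.15)^(1/3) = 6.383731
PPI_blend = 0.43 * 6.391901 + 0.57 * 6.383731 = 6.387244
PP_blend = 6.387244^3 - 273.15 = 260.5797 - 273.15 = -12.57

-12.57 degC


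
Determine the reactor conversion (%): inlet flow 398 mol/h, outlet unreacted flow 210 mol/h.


X = (F_in - F_out) / F_in * 100
Moles reacted = 398 - 210 = 188
X = 188 / 398 * 100
= 0.4724 * 100
= 47.24 %

47.24 %


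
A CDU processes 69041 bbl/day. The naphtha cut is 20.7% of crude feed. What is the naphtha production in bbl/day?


Crude throughput = 69041 bbl/day
Fraction yield = 20.7%
yield = throughput * fraction / 100
yield = 69041 * 20.7 / 100 = 14291.487

14291.487 bbl/day


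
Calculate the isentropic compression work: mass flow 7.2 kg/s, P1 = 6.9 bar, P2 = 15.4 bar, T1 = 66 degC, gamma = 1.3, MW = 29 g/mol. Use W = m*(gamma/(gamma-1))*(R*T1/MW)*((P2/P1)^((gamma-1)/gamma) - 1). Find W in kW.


Isentropic work: W = m*(gamma/(gamma-1))*(R*T1/MW)*((P2/P1)^((gamma-1)/gamma) - 1)
T1 = 66 + 273.15 = 339.15 K
Pressure ratio = 15.4 / 6.9 = 2.23188
Exponent = (1.3 - 1)/1.3 = 0.230769
(P2/P1)^exp - 1 = 2.23188^0.230769 - 1 = 0.203545
W = 7.2 * 1.3 / 0.3 * 8.314 * 339.15 / 29 * 0.203545 = 617.5

617.5 kW


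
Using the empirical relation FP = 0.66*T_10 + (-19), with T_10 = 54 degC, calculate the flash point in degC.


FP = 0.66 * 54 + (-19) = 16.64

16.64 degC


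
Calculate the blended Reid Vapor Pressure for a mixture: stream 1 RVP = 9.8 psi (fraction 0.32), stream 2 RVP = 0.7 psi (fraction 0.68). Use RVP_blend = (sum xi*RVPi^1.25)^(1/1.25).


Chevron index: RVP_blend = (sum xi*RVPi^1.25)^(1/1.25)
RVP^1.25 terms: 0.32 * 9.8^1.25 + 0.68 * 0.7^1.25 = 5.98398
RVP_blend = 5.98398^(1/1.25) = 4.184

4.184 psi


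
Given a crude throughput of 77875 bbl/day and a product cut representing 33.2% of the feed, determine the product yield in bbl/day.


Crude throughput = 77875 bbl/day
Fraction yield = 33.2%
yield = throughput * fraction / 100
yield = 77875 * 33.2 / 100 = 25854.5

25854.5 bbl/day


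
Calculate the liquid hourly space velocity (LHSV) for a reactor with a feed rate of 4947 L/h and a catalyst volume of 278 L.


LHSV = volumetric feed rate / catalyst volume
= 4947 L/h / 278 L
= 17.79 h^-1

17.79 h^-1


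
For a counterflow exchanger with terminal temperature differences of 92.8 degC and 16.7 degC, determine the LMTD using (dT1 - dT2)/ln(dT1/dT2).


LMTD = (dT1 - dT2) / ln(dT1/dT2)
= (92.8 - 16.7) / ln(92.8 / 16.7) = 76.1 / 1.71504 = 44.37

44.37 degC


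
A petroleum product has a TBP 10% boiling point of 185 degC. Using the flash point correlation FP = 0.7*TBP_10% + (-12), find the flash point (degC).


FP = 0.7 * 185 + (-12) = 117.5

117.5 degC


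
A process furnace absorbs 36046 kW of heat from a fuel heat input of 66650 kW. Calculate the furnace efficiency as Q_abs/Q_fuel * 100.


Furnace efficiency = Q_absorbed / Q_fuel * 100
= 36046 / 66650 * 100 = 54.08

54.08 %


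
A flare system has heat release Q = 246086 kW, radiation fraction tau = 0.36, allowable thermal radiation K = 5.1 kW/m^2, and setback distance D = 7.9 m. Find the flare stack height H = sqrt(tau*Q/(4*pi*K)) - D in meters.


tau*Q/(4*pi*K) = 0.36 * 246086 / (4 * pi * 5.1) = 1382.32
sqrt(1382.32) = 37.1796
H = 37.1796 - 7.9 = 29.28

29.28 m


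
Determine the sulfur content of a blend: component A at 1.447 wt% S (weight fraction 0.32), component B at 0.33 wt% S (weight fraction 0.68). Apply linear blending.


Linear sulfur blending: S_blend = x1*S1 + x2*S2
Contribution 1: 0.32 * 1.447 = 0.46304 wt%
Contribution 2: 0.68 * 0.33 = 0.2244 wt%
S_blend = 0.46304 + 0.2244 = 0.68744

0.68744 wt%


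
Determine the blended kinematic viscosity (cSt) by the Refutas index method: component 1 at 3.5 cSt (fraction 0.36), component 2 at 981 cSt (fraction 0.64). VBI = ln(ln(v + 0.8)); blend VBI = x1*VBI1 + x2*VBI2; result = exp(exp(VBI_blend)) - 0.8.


Refutas method: VBN_i = 14.534*ln(ln(visc_i + 0.8)) + 10.975, blended linearly by mass fraction; since VBN is linear in VBI_i = ln(ln(visc_i + 0.8)) and the fractions sum to 1, blend VBI directly: visc = exp(exp(VBI_blend)) - 0.8
VBI_1 = ln(ln(3.5 + 0.8)) = 0.377487
VBI_2 = ln(ln(981 + 0.8)) = 1.92998
VBI_blend = 0.36 * 0.377487 + 0.64 * 1.92998 = 1.37108
visc_blend = exp(exp(1.37108)) - 0.8 = 50.60

50.60 cSt


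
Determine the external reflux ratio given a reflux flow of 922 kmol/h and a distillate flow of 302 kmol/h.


Reflux ratio definition: R = L / D (liquid returned / distillate withdrawn)
L = 922 kmol/h, D = 302 kmol/h
R = 922 / 302 = 3.053

3.053


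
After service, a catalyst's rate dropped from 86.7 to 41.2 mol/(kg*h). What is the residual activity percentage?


Activity (%) = (rate_used / rate_fresh) * 100
rate_used = 41.2, rate_fresh = 86.7
= (41.2 / 86.7) * 100
= 0.4752 * 100 = 47.52

47.52 %


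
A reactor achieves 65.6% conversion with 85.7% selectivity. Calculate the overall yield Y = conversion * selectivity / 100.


Overall yield = conversion (%) * selectivity (%) / 100
Conversion = 65.6%, Selectivity = 85.7%
Y = 65.6 * 85.7 / 100
= 56.2192 %

56.2192 %


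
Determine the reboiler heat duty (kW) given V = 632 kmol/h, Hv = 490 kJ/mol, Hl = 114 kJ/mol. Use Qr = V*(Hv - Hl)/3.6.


Qr = 632 * (490 - 114) / 3.6 = 632 * 376 / 3.6 = 66010

66010 kW


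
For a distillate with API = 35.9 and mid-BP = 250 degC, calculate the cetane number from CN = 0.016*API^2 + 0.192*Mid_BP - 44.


CN = 0.016 * 35.9^2 + 0.192 * 250 - 44
CN = 20.62096 + 48 - 44 = 24.62096

24.62096


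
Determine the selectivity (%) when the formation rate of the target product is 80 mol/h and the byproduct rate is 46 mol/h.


Selectivity = desired / (desired + undesired) * 100
Total products = 80 + 46 = 126 mol/h
S = 80 / 126 * 100
= 0.6349 * 100
= 63.49 %

63.49 %


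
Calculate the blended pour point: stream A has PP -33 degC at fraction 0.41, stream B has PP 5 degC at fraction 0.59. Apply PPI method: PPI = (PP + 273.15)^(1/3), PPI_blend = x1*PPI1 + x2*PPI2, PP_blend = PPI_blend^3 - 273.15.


PPI_1 = (-33 + 273.15)^(1/3) = 6.215759
PPI_2 = (5 + 273.15)^(1/3) = 6.527693
PPI_blend = 0.41 * 6.215759 + 0.59 * 6.527693 = 6.3998
PP_blend = 6.3998^3 - 273.15 = 262.1194 - 273.15 = -11.03

-11.03 degC


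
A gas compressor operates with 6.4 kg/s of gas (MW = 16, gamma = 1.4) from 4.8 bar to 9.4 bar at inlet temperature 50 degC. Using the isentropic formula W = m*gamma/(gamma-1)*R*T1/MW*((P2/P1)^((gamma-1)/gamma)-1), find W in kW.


Isentropic work: W = m*(gamma/(gamma-1))*(R*T1/MW)*((P2/P1)^((gamma-1)/gamma) - 1)
T1 = 50 + 273.15 = 323.15 K
Pressure ratio = 9.4 / 4.8 = 1.95833
Exponent = (1.4 - 1)/1.4 = 0.285714
(P2/P1)^exp - 1 = 1.95833^0.285714 - 1 = 0.211702
W = 6.4 * 1.4 / 0.4 * 8.314 * 323.15 / 16 * 0.211702 = 796.3

796.3 kW


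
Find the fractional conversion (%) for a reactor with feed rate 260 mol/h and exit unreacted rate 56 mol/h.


X = (F_in - F_out) / F_in * 100
Moles reacted = 260 - 56 = 204
X = 204 / 260 * 100
= 0.7846 * 100
= 78.46 %

78.46 %


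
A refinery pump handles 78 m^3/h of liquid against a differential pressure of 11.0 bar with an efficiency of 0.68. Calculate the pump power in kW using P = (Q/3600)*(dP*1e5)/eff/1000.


Q = 78 / 3600 = 0.0216667 m^3/s
P = 0.0216667 * (11.0 * 1e5) / 0.68 / 1000 = 35.05

35.05 kW


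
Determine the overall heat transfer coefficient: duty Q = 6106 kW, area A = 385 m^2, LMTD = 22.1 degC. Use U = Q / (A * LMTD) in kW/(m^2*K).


From Q = U*A*LMTD, U = Q / (A * LMTD)
U = 6106 / (385 * 22.1) = 6106 / 8508.5 = 0.7176

0.7176 kW/(m^2*K)


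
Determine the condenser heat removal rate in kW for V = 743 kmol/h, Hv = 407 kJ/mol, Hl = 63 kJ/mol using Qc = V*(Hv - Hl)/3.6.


Qc = 743 * (407 - 63) / 3.6 = 743 * 344 / 3.6 = 71000

71000 kW


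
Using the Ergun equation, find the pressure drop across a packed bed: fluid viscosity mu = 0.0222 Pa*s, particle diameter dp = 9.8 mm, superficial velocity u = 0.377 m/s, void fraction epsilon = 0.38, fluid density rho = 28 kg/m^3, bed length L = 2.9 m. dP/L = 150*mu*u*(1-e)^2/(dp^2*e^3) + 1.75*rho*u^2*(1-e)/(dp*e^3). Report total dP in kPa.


dp = 9.8 mm = 0.0098 m
Viscous term = 150*0.0222*0.377*(1-0.38)^2 / (0.0098^2*0.38^3) = 91572.7
Inertial term = 1.75*28*0.377^2*(1-0.38) / (0.0098*0.38^3) = 8029.59
dP/L = 91572.7 + 8029.59 = 99602.3 Pa/m
dP = 99602.3 * 2.9 / 1000 = 288.8 kPa

288.8 kPa


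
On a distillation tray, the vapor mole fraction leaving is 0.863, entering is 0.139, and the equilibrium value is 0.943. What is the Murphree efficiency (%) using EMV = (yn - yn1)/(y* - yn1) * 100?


Murphree vapor efficiency: EMV = (y_n - y_(n-1)) / (y*_n - y_(n-1)) * 100
EMV = (0.863 - 0.139) / (0.943 - 0.139) * 100 = 0.724 / 0.804 * 100 = 90.05

90.05 %


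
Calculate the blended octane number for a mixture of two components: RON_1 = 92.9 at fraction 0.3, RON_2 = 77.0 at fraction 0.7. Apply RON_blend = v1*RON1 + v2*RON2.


Linear blending: RON_blend = sum(vi * RONi)
Contribution 1: 0.3 * 92.9 = 27.87
Contribution 2: 0.7 * 77.0 = 53.9
RON_blend = 27.87 + 53.9 = 81.77

81.77


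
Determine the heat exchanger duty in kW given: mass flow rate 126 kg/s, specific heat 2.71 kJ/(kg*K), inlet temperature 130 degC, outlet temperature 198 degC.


Q = m_dot * cp * delta_T
delta_T = 198 - 130 = 68 K
Q = 126 * 2.71 * 68
= 341.46 * 68
= 23219.28 kW

23219.28 kW


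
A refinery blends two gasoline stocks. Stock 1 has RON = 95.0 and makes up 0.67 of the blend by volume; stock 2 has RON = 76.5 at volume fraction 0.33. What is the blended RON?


Linear blending: RON_blend = sum(vi * RONi)
Contribution 1: 0.67 * 95.0 = 63.65
Contribution 2: 0.33 * 76.5 = 25.245
RON_blend = 63.65 + 25.245 = 88.895

88.895


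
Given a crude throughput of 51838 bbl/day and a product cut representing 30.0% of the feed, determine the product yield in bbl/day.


Crude throughput = 51838 bbl/day
Fraction yield = 30.0%
yield = throughput * fraction / 100
yield = 51838 * 30.0 / 100 = 15551.4

15551.4 bbl/day


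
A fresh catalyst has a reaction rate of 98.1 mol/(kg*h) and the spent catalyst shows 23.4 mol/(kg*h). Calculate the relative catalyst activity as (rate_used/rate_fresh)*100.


Activity (%) = (rate_used / rate_fresh) * 100
rate_used = 23.4, rate_fresh = 98.1
= (23.4 / 98.1) * 100
= 0.2385 * 100 = 23.85

23.85 %


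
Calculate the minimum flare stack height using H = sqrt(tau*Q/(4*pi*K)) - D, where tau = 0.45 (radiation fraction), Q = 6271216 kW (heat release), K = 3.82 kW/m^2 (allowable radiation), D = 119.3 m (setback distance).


tau*Q/(4*pi*K) = 0.45 * 6271216 / (4 * pi * 3.82) = 58788.3
sqrt(58788.3) = 242.463
H = 242.463 - 119.3 = 123.2

123.2 m


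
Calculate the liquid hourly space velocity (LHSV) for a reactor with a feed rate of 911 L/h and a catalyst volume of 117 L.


LHSV = volumetric feed rate / catalyst volume
= 911 L/h / 117 L
= 7.786 h^-1

7.786 h^-1


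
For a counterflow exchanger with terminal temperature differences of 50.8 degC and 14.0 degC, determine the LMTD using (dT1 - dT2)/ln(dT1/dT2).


LMTD = (dT1 - dT2) / ln(dT1/dT2)
= (50.8 - 14.0) / ln(50.8 / 14.0) = 36.8 / 1.28884 = 28.55

28.55 degC


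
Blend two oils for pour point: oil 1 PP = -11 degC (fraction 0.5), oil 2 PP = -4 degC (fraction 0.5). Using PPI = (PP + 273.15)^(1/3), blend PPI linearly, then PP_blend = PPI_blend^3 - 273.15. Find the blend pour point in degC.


PPI_1 = (-11 + 273.15)^(1/3) = 6.400049
PPI_2 = (-4 + 273.15)^(1/3) = 6.456514
PPI_blend = 0.5 * 6.400049 + 0.5 * 6.456514 = 6.428282
PP_blend = 6.428282^3 - 273.15 = 265.6347 - 273.15 = -7.52

-7.52 degC


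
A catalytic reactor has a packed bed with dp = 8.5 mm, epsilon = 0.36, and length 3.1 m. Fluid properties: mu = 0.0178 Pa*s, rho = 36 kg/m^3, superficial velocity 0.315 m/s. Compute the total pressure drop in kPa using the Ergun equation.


dp = 8.5 mm = 0.0085 m
Viscous term = 150*0.0178*0.315*(1-0.36)^2 / (0.0085^2*0.36^3) = 102197
Inertial term = 1.75*36*0.315^2*(1-0.36) / (0.0085*0.36^3) = 10088.2
dP/L = 102197 + 10088.2 = 112285 Pa/m
dP = 112285 * 3.1 / 1000 = 348.1 kPa

348.1 kPa


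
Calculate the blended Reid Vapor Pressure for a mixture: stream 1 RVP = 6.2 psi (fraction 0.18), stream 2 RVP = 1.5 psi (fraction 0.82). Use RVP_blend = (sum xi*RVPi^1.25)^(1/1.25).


Chevron index: RVP_blend = (sum xi*RVPi^1.25)^(1/1.25)
RVP^1.25 terms: 0.18 * 6.2^1.25 + 0.82 * 1.5^1.25 = 3.12223
RVP_blend = 3.12223^(1/1.25) = 2.486

2.486 psi


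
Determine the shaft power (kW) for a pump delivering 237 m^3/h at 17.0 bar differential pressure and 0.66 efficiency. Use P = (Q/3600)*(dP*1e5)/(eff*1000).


Q = 237 / 3600 = 0.0658333 m^3/s
P = 0.0658333 * (17.0 * 1e5) / 0.66 / 1000 = 169.6

169.6 kW


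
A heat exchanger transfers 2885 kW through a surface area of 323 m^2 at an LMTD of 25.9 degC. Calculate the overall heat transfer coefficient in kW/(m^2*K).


From Q = U*A*LMTD, U = Q / (A * LMTD)
U = 2885 / (323 * 25.9) = 2885 / 8365.7 = 0.3449

0.3449 kW/(m^2*K)


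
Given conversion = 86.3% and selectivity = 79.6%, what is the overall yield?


Overall yield = conversion (%) * selectivity (%) / 100
Conversion = 86.3%, Selectivity = 79.6%
Y = 86.3 * 79.6 / 100
= 68.6948 %

68.6948 %


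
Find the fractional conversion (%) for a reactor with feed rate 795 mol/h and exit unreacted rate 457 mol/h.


X = (F_in - F_out) / F_in * 100
Moles reacted = 795 - 457 = 338
X = 338 / 795 * 100
= 0.4252 * 100
= 42.52 %

42.52 %


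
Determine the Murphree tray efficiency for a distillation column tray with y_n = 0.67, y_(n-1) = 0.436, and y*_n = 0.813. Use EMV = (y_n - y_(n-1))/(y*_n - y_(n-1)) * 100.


Murphree vapor efficiency: EMV = (y_n - y_(n-1)) / (y*_n - y_(n-1)) * 100
EMV = (0.67 - 0.436) / (0.813 - 0.436) * 100 = 0.234 / 0.377 * 100 = 62.07

62.07 %


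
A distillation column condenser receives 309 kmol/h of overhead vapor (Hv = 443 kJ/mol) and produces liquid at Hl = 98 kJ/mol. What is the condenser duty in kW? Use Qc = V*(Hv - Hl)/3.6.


Qc = 309 * (443 - 98) / 3.6 = 309 * 345 / 3.6 = 29610

29610 kW


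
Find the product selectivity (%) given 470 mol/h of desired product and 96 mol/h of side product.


Selectivity = desired / (desired + undesired) * 100
Total products = 470 + 96 = 566 mol/h
S = 470 / 566 * 100
= 0.8304 * 100
= 83.04 %

83.04 %


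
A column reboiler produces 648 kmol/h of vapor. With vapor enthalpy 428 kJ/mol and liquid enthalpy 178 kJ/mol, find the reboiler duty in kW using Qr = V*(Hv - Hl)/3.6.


Qr = 648 * (428 - 178) / 3.6 = 648 * 250 / 3.6 = 45000

45000 kW


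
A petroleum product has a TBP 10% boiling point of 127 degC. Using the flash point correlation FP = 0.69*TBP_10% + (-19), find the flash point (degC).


FP = 0.69 * 127 + (-19) = 68.63

68.63 degC


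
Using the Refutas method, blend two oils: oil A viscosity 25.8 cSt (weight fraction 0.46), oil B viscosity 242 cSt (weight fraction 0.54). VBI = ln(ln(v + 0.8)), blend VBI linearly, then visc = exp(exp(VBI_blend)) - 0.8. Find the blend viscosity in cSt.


Refutas method: VBN_i = 14.534*ln(ln(visc_i + 0.8)) + 10.975, blended linearly by mass fraction; since VBN is linear in VBI_i = ln(ln(visc_i + 0.8)) and the fractions sum to 1, blend VBI directly: visc = exp(exp(VBI_blend)) - 0.8
VBI_1 = ln(ln(25.8 + 0.8)) = 1.18812
VBI_2 = ln(ln(242 + 0.8)) = 1.70334
VBI_blend = 0.46 * 1.18812 + 0.54 * 1.70334 = 1.46634
visc_blend = exp(exp(1.46634)) - 0.8 = 75.40

75.40 cSt


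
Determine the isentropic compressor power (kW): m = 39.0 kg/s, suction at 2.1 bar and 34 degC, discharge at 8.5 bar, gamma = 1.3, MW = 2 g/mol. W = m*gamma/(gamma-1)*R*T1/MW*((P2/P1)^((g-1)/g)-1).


Isentropic work: W = m*(gamma/(gamma-1))*(R*T1/MW)*((P2/P1)^((gamma-1)/gamma) - 1)
T1 = 34 + 273.15 = 307.15 K
Pressure ratio = 8.5 / 2.1 = 4.04762
Exponent = (1.3 - 1)/1.3 = 0.230769
(P2/P1)^exp - 1 = 4.04762^0.230769 - 1 = 0.380775
W = 39.0 * 1.3 / 0.3 * 8.314 * 307.15 / 2 * 0.380775 = 82160

82160 kW


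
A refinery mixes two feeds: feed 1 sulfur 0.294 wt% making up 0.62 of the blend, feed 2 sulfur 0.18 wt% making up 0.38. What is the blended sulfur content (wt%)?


Linear sulfur blending: S_blend = x1*S1 + x2*S2
Contribution 1: 0.62 * 0.294 = 0.18228 wt%
Contribution 2: 0.38 * 0.18 = 0.0684 wt%
S_blend = 0.18228 + 0.0684 = 0.25068

0.25068 wt%


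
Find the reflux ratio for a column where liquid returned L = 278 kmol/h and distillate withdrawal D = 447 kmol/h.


Reflux ratio definition: R = L / D (liquid returned / distillate withdrawn)
L = 278 kmol/h, D = 447 kmol/h
R = 278 / 447 = 0.6219

0.6219


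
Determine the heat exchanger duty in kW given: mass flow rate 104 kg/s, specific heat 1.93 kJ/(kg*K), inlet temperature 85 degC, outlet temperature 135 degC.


Q = m_dot * cp * delta_T
delta_T = 135 - 85 = 50 K
Q = 104 * 1.93 * 50
= 200.72 * 50
= 10036 kW

10036 kW


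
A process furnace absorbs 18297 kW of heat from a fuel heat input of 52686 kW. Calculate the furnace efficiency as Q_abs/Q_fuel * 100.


Furnace efficiency = Q_absorbed / Q_fuel * 100
= 18297 / 52686 * 100 = 34.73

34.73 %


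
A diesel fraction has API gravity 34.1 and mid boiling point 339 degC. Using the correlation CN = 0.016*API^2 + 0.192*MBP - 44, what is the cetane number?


CN = 0.016 * 34.1^2 + 0.192 * 339 - 44
CN = 18.60496 + 65.088 - 44 = 39.69296

39.69296


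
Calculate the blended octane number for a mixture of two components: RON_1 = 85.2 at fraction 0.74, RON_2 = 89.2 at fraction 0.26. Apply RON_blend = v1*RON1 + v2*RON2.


Linear blending: RON_blend = sum(vi * RONi)
Contribution 1: 0.74 * 85.2 = 63.048
Contribution 2: 0.26 * 89.2 = 23.192
RON_blend = 63.048 + 23.192 = 86.24

86.24


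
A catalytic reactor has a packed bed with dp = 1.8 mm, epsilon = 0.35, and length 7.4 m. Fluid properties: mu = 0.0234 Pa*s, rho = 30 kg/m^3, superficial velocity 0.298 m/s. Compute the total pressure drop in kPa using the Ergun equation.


dp = 1.8 mm = 0.0018 m
Viscous term = 150*0.0234*0.298*(1-0.35)^2 / (0.0018^2*0.35^3) = 3181270
Inertial term = 1.75*30*0.298^2*(1-0.35) / (0.0018*0.35^3) = 39267.1
dP/L = 3181270 + 39267.1 = 3220540 Pa/m
dP = 3220540 * 7.4 / 1000 = 23830 kPa

23830 kPa


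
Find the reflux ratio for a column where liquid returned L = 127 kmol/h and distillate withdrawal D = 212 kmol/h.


Reflux ratio definition: R = L / D (liquid returned / distillate withdrawn)
L = 127 kmol/h, D = 212 kmol/h
R = 127 / 212 = 0.5991

0.5991


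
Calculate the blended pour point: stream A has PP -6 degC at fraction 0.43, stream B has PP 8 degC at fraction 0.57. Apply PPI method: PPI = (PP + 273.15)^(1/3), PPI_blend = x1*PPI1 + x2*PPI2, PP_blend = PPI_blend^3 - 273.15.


PPI_1 = (-6 + 273.15)^(1/3) = 6.440482
PPI_2 = (8 + 273.15)^(1/3) = 6.551077
PPI_blend = 0.43 * 6.440482 + 0.57 * 6.551077 = 6.503521
PP_blend = 6.503521^3 - 273.15 = 275.0715 - 273.15 = 1.92

1.92 degC


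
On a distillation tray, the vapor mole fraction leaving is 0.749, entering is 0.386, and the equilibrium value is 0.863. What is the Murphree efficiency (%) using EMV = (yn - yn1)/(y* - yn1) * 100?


Murphree vapor efficiency: EMV = (y_n - y_(n-1)) / (y*_n - y_(n-1)) * 100
EMV = (0.749 - 0.386) / (0.863 - 0.386) * 100 = 0.363 / 0.477 * 100 = 76.10

76.10 %


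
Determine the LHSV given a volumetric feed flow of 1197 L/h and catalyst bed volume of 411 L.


LHSV = volumetric feed rate / catalyst volume
= 1197 L/h / 411 L
= 2.912 h^-1

2.912 h^-1


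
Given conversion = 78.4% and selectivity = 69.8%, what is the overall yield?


Overall yield = conversion (%) * selectivity (%) / 100
Conversion = 78.4%, Selectivity = 69.8%
Y = 78.4 * 69.8 / 100
= 54.7232 %

54.7232 %


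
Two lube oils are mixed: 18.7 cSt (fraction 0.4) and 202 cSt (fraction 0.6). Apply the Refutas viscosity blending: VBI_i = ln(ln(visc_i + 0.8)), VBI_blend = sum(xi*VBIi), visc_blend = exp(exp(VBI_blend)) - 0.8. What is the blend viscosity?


Refutas method: VBN_i = 14.534*ln(ln(visc_i + 0.8)) + 10.975, blended linearly by mass fraction; since VBN is linear in VBI_i = ln(ln(visc_i + 0.8)) and the fractions sum to 1, blend VBI directly: visc = exp(exp(VBI_blend)) - 0.8
VBI_1 = ln(ln(18.7 + 0.8)) = 1.0887
VBI_2 = ln(ln(202 + 0.8)) = 1.67001
VBI_blend = 0.4 * 1.0887 + 0.6 * 1.67001 = 1.43749
visc_blend = exp(exp(1.43749)) - 0.8 = 66.56

66.56 cSt


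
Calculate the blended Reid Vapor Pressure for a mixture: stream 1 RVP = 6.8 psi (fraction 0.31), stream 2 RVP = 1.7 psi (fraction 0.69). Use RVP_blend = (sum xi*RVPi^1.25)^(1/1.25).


Chevron index: RVP_blend = (sum xi*RVPi^1.25)^(1/1.25)
RVP^1.25 terms: 0.31 * 6.8^1.25 + 0.69 * 1.7^1.25 = 4.74346
RVP_blend = 4.74346^(1/1.25) = 3.474

3.474 psi


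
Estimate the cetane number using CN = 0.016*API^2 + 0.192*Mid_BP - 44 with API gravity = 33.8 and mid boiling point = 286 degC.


CN = 0.016 * 33.8^2 + 0.192 * 286 - 44
CN = 18.27904 + 54.912 - 44 = 29.19104

29.19104


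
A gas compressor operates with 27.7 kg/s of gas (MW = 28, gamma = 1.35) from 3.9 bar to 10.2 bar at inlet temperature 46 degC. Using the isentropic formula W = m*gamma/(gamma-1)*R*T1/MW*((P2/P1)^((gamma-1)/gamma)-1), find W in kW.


Isentropic work: W = m*(gamma/(gamma-1))*(R*T1/MW)*((P2/P1)^((gamma-1)/gamma) - 1)
T1 = 46 + 273.15 = 319.15 K
Pressure ratio = 10.2 / 3.9 = 2.61538
Exponent = (1.35 - 1)/1.35 = 0.259259
(P2/P1)^exp - 1 = 2.61538^0.259259 - 1 = 0.283068
W = 27.7 * 1.35 / 0.35 * 8.314 * 319.15 / 28 * 0.283068 = 2866

2866 kW


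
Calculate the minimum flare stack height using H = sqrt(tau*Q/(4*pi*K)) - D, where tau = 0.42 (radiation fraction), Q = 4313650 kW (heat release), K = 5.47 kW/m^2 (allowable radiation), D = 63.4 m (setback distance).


tau*Q/(4*pi*K) = 0.42 * 4313650 / (4 * pi * 5.47) = 26357.1
sqrt(26357.1) = 162.349
H = 162.349 - 63.4 = 98.95

98.95 m


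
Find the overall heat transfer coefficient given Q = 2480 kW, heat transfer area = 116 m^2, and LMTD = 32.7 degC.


From Q = U*A*LMTD, U = Q / (A * LMTD)
U = 2480 / (116 * 32.7) = 2480 / 3793.2 = 0.6538

0.6538 kW/(m^2*K)


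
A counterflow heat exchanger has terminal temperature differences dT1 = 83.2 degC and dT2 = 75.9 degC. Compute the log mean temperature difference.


LMTD = (dT1 - dT2) / ln(dT1/dT2)
= (83.2 - 75.9) / ln(83.2 / 75.9) = 7.3 / 0.0918307 = 79.49

79.49 degC


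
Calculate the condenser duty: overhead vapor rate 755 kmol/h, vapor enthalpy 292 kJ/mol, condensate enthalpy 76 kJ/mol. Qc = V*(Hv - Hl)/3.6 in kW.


Qc = 755 * (292 - 76) / 3.6 = 755 * 216 / 3.6 = 45300

45300 kW


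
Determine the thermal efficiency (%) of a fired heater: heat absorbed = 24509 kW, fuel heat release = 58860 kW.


Furnace efficiency = Q_absorbed / Q_fuel * 100
= 24509 / 58860 * 100 = 41.64

41.64 %
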